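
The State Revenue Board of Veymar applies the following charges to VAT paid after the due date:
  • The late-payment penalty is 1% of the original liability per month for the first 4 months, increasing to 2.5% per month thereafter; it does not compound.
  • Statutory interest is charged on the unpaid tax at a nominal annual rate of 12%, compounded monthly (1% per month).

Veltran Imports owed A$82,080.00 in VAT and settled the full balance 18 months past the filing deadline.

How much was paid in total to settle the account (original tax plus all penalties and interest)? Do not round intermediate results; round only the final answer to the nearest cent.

Penalty, months 1–4: 4 × 1% × A$82,080.00 = A$3,283.20
Penalty, months 5–18: 14 × 2.5% × A$82,080.00 = A$28,728.00
Interest: A$82,080.00 × ((1 + 0.01)^18 − 1) = A$82,080.00 × 0.1961475… = A$16,099.7848…
Total = A$82,080.00 + A$32,011.2000 + A$16,099.7848… = A$130,190.98

A$130,190.98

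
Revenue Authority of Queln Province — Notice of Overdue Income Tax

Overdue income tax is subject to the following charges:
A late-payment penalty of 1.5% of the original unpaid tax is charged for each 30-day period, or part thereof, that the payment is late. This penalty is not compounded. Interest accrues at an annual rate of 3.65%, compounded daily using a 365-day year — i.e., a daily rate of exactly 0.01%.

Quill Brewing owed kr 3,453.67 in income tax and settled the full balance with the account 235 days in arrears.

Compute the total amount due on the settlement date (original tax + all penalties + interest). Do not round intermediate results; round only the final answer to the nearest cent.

kr 3,950.23

Penalty periods: ⌈235/30⌉ = 8; penalty = 8 × 1.5% × kr 3,453.67 = kr 414.44…
Interest: kr 3,453.67 × ((1 + 0.0001)^235 − 1) = kr 3,453.67 × 0.02377710… = kr 82.1182…
Total = kr 3,453.67 + kr 414.4404 + kr 82.1182… = kr 3,950.23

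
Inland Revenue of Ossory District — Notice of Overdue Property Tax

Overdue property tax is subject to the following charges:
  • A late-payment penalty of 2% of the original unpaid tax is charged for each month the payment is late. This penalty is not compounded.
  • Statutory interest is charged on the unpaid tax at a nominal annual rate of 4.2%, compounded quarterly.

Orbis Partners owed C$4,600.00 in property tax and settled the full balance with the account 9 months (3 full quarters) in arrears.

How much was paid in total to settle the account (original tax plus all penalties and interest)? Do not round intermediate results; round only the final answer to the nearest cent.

C$5,574.43

Late-payment penalty = 2% × C$4,600.00 × 9 mo = C$828.00
Interest (4.2%/yr ÷ 4 = 1.05%/quarter): C$4,600.00 × ((1 + 0.0105)^3 − 1) = C$146.4268…
Total = C$4,600.00 + C$828.0000 + C$146.4268… = C$5,574.43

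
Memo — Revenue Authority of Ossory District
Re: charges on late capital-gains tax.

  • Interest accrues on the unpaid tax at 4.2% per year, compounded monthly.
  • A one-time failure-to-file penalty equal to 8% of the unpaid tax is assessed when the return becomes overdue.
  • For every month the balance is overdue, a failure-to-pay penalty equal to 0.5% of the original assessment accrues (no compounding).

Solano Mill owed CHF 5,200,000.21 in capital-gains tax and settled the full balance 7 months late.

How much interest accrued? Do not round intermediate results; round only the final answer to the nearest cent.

Interest (4.2%/yr ÷ 12 = 0.35%/month): CHF 5,200,000.21 × ((1 + 0.0035)^7 − 1) = CHF 128,745.5358…

CHF 128,745.54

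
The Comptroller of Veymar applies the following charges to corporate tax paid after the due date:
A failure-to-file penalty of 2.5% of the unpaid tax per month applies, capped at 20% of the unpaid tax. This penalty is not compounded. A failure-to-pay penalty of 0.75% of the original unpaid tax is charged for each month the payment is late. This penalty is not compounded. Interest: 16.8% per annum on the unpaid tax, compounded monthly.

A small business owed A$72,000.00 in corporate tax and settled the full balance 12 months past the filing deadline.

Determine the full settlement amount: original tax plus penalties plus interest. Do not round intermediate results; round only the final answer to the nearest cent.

Failure-to-file: 12 × 2.5% × A$72,000.00 = A$21,600.00, capped at 20% × A$72,000.00 = A$14,400.00
Failure-to-pay penalty: 12 × 0.75% × A$72,000.00 = A$6,480.00
Interest (16.8%/yr ÷ 12 = 1.4%/month): A$72,000.00 × ((1 + 0.014)^12 − 1) = A$13,072.2573…
Total = A$72,000.00 + A$20,880.0000 + A$13,072.2573… = A$105,952.26

A$105,952.26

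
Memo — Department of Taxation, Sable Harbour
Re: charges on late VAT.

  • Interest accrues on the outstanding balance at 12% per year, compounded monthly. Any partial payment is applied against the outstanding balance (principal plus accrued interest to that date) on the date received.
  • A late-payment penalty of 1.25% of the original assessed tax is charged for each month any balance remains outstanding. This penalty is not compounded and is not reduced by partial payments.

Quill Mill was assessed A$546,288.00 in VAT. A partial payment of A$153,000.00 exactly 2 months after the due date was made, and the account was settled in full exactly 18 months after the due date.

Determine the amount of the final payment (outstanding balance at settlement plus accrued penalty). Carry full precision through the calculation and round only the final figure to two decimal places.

Monthly rate = 12% ÷ 12 = 1%
Balance at month 2: A$546,288.0000 × (1 + 0.01)^2 = A$557,268.3888
After A$153,000.00 payment: A$557,268.3888 − A$153,000.00 = A$404,268.3888
Balance at month 18: A$404,268.3888 × (1 + 0.01)^16 = A$474,036.4795…
Penalty: 18 × 1.25% × A$546,288.00 = A$122,914.80
Final settlement = outstanding balance + penalty = A$474,036.4795… + A$122,914.80 = A$596,951.28

A$596,951.28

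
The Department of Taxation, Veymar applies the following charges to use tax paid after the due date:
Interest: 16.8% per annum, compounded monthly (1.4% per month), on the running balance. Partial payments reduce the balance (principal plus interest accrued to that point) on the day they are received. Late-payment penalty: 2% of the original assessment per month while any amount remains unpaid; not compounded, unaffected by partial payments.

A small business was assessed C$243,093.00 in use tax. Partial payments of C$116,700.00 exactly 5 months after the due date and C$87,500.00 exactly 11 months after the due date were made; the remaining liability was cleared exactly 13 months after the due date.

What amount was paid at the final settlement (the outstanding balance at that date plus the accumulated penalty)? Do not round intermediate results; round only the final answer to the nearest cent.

C$134,057.89

Balance at month 5: C$243,093.0000 × (1 + 0.014)^5 = C$260,592.6896…
After C$116,700.00 payment: C$260,592.6896… − C$116,700.00 = C$143,892.6896…
Balance at month 11: C$143,892.6896… × (1 + 0.014)^6 = C$156,410.7002…
After C$87,500.00 payment: C$156,410.7002… − C$87,500.00 = C$68,910.7002…
Balance at month 13: C$68,910.7002… × (1 + 0.014)^2 = C$70,853.7063…
Penalty: 13 × 2% × C$243,093.00 = C$63,204.18
Final settlement = outstanding balance + penalty = C$70,853.7063… + C$63,204.18 = C$134,057.89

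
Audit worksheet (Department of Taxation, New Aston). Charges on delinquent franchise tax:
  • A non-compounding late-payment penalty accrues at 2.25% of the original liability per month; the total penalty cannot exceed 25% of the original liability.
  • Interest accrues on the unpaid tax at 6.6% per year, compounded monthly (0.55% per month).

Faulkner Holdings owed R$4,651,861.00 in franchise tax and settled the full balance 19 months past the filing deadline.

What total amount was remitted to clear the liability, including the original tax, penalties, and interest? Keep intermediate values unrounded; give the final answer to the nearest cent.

R$6,325,775.37

Penalty (uncapped): 19 × 2.25% × R$4,651,861.00 = R$1,988,670.58…; cap = 25% × R$4,651,861.00 = R$1,162,965.25 → penalty = R$1,162,965.25
Interest: R$4,651,861.00 × ((1 + 0.0055)^19 − 1) = R$4,651,861.00 × 0.1098376… = R$510,949.1242…
Total = R$4,651,861.00 + R$1,162,965.2500 + R$510,949.1242… = R$6,325,775.37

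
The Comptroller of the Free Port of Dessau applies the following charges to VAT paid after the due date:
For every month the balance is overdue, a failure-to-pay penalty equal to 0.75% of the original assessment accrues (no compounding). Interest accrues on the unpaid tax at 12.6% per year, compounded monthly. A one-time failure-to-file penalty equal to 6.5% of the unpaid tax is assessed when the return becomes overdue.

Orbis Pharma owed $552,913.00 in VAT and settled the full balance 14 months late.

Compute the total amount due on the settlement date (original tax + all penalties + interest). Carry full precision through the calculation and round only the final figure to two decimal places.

Failure-to-file penalty: 6.5% × $552,913.00 = $35,939.35…
Failure-to-pay penalty: 14 × 0.75% × $552,913.00 = $58,055.87…
Interest (12.6%/yr ÷ 12 = 1.05%/month): $552,913.00 × ((1 + 0.0105)^14 − 1) = $87,065.3038…
Total = $552,913.00 + $93,995.2100 + $87,065.3038… = $733,973.51

$733,973.51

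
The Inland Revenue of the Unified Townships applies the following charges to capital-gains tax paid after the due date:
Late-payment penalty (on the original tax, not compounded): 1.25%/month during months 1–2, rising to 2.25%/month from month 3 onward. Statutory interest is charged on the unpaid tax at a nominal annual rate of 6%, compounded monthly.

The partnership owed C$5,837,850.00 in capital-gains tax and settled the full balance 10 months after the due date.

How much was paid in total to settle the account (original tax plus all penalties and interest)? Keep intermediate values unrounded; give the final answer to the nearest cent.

Penalty, months 1–2: 2 × 1.25% × C$5,837,850.00 = C$145,946.25
Penalty, months 3–10: 8 × 2.25% × C$5,837,850.00 = C$1,050,813.00
Interest (6%/yr ÷ 12 = 0.5%/month): C$5,837,850.00 × ((1 + 0.005)^10 − 1) = C$298,548.4198…
Total = C$5,837,850.00 + C$1,196,759.2500 + C$298,548.4198… = C$7,333,157.67

C$7,333,157.67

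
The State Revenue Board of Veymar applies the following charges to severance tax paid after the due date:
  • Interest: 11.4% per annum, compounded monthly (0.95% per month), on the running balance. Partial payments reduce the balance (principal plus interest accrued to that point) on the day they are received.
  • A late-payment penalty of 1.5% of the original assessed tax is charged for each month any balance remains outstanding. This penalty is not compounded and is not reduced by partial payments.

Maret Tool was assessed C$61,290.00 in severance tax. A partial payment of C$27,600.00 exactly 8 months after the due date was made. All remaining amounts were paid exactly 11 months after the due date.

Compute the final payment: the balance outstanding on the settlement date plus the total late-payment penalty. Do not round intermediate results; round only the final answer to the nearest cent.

Balance at month 8: C$61,290.0000 × (1 + 0.0095)^8 = C$66,105.8978…
After C$27,600.00 payment: C$66,105.8978… − C$27,600.00 = C$38,505.8978…
Balance at month 11: C$38,505.8978… × (1 + 0.0095)^3 = C$39,613.7743…
Penalty: 11 × 1.5% × C$61,290.00 = C$10,112.85
Final settlement = outstanding balance + penalty = C$39,613.7743… + C$10,112.85 = C$49,726.62

C$49,726.62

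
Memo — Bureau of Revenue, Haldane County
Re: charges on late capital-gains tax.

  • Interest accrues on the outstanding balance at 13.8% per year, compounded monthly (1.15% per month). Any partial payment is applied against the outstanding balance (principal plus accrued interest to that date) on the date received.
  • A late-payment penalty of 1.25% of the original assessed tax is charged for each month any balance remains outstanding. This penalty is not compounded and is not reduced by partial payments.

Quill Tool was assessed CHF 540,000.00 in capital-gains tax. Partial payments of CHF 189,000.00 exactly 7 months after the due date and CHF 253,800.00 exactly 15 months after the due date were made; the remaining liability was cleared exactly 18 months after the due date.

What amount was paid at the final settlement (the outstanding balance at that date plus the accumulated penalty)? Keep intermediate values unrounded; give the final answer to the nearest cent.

CHF 307,917.55

Balance at month 7: CHF 540,000.0000 × (1 + 0.0115)^7 = CHF 584,998.7924…
After CHF 189,000.00 payment: CHF 584,998.7924… − CHF 189,000.00 = CHF 395,998.7924…
Balance at month 15: CHF 395,998.7924… × (1 + 0.0115)^8 = CHF 433,931.2809…
After CHF 253,800.00 payment: CHF 433,931.2809… − CHF 253,800.00 = CHF 180,131.2809…
Balance at month 18: CHF 180,131.2809… × (1 + 0.0115)^3 = CHF 186,417.5512…
Penalty: 18 × 1.25% × CHF 540,000.00 = CHF 121,500.00
Final settlement = outstanding balance + penalty = CHF 186,417.5512… + CHF 121,500.00 = CHF 307,917.55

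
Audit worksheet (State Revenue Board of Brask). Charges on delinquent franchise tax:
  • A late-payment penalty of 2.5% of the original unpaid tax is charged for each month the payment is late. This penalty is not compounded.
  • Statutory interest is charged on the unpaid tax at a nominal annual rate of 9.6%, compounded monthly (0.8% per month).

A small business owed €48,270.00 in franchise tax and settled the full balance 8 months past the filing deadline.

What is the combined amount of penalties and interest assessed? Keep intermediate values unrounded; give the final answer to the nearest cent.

€12,831.18

Late-payment penalty = 2.5% × €48,270.00 × 8 mo = €9,654.00
Interest: €48,270.00 × ((1 + 0.008)^8 − 1) = €48,270.00 × 0.0658210… = €3,177.1778…
Penalties + interest = €9,654.0000 + €3,177.1778… = €12,831.18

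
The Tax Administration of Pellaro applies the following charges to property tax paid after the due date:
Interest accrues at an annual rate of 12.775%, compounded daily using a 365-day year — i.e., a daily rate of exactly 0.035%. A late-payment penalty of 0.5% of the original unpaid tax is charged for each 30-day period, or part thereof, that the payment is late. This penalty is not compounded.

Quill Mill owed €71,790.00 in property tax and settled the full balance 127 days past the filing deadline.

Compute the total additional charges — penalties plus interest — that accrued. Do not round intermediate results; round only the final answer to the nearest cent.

Penalty periods: ⌈127/30⌉ = 5; penalty = 5 × 0.5% × €71,790.00 = €1,794.75
Interest: €71,790.00 × ((1 + 0.00035)^127 − 1) = €71,790.00 × 0.04544457… = €3,262.4659…
Penalties + interest = €1,794.7500 + €3,262.4659… = €5,057.22

€5,057.22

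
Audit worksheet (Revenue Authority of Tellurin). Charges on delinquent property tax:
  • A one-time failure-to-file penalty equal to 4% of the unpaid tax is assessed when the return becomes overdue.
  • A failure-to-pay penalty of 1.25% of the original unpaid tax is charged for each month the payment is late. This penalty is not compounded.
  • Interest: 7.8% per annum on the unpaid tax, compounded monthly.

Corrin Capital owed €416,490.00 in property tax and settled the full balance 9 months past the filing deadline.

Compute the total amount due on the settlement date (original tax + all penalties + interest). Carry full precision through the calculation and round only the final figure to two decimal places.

Failure-to-file penalty: 4% × €416,490.00 = €16,659.60
Failure-to-pay penalty: 9 × 1.25% × €416,490.00 = €46,855.13…
Interest (7.8%/yr ÷ 12 = 0.65%/month): €416,490.00 × ((1 + 0.0065)^9 − 1) = €25,007.8484…
Total = €416,490.00 + €63,514.7250 + €25,007.8484… = €505,012.57

€505,012.57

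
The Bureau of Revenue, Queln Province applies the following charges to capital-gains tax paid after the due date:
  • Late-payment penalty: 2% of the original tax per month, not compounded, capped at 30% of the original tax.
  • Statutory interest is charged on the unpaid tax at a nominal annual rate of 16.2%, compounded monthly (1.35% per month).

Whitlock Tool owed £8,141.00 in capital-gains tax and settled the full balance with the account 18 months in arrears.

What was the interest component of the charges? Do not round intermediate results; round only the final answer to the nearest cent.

£2,222.47

Interest: £8,141.00 × ((1 + 0.0135)^18 − 1) = £8,141.00 × 0.2729975… = £2,222.4727…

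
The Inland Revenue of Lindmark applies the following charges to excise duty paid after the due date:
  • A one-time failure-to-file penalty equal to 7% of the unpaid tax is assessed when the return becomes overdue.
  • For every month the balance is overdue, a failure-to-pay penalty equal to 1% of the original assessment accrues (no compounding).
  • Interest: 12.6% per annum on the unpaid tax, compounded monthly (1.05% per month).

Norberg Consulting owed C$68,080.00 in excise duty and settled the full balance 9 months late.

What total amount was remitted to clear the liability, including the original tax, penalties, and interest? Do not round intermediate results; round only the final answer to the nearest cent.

C$85,683.30

Failure-to-file penalty: 7% × C$68,080.00 = C$4,765.60
Failure-to-pay penalty: 9 × 1% × C$68,080.00 = C$6,127.20
Interest: C$68,080.00 × ((1 + 0.0105)^9 − 1) = C$68,080.00 × 0.0985678… = C$6,710.4950…
Total = C$68,080.00 + C$10,892.8000 + C$6,710.4950… = C$85,683.30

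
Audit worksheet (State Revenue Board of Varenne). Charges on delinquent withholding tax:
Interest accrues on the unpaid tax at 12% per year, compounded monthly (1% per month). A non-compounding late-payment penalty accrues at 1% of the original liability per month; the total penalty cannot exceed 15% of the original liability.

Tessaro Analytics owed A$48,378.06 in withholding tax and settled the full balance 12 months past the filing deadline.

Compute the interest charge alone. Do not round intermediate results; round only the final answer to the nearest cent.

Interest: A$48,378.06 × ((1 + 0.01)^12 − 1) = A$48,378.06 × 0.1268250… = A$6,135.5489…

A$6,135.55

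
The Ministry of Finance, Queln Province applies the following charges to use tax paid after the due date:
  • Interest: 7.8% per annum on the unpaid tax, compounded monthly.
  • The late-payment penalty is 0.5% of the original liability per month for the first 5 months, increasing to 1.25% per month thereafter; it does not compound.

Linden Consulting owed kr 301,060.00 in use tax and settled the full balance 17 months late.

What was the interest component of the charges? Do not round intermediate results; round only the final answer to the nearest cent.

kr 35,054.54

Interest (7.8%/yr ÷ 12 = 0.65%/month): kr 301,060.00 × ((1 + 0.0065)^17 − 1) = kr 35,054.5431…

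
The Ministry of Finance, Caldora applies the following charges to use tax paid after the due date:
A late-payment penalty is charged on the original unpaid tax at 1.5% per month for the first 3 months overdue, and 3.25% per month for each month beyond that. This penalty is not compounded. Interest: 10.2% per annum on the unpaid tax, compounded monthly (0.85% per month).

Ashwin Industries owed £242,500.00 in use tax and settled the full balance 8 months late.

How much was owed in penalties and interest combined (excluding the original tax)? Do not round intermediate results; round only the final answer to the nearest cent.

Penalty, months 1–3: 3 × 1.5% × £242,500.00 = £10,912.50
Penalty, months 4–8: 5 × 3.25% × £242,500.00 = £39,406.25
Interest: £242,500.00 × ((1 + 0.0085)^8 − 1) = £242,500.00 × 0.0700578… = £16,989.0065…
Penalties + interest = £50,318.7500 + £16,989.0065… = £67,307.76

£67,307.76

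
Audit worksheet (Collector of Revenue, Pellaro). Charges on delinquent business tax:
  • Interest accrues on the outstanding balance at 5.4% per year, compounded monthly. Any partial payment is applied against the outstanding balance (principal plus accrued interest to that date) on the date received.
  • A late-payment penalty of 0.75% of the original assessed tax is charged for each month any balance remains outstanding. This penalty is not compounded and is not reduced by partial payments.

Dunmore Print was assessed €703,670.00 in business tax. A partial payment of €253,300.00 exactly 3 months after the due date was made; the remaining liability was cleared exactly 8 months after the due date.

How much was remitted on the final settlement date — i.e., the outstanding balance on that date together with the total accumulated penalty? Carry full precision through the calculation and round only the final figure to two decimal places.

Monthly rate = 5.4% ÷ 12 = 0.45%
Balance at month 3: €703,670.0000 × (1 + 0.0045)^3 = €713,212.3571…
After €253,300.00 payment: €713,212.3571… − €253,300.00 = €459,912.3571…
Balance at month 8: €459,912.3571… × (1 + 0.0045)^5 = €470,353.9374…
Penalty: 8 × 0.75% × €703,670.00 = €42,220.20
Final settlement = outstanding balance + penalty = €470,353.9374… + €42,220.20 = €512,574.14

€512,574.14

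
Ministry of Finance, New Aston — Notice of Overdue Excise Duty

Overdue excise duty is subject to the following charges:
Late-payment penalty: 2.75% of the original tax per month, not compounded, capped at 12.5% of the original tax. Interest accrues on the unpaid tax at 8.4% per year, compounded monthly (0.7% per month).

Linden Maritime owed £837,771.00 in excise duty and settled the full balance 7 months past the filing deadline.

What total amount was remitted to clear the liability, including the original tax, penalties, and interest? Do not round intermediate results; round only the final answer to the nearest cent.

£984,415.35

Penalty (uncapped): 7 × 2.75% × £837,771.00 = £161,270.92…; cap = 12.5% × £837,771.00 = £104,721.38… → penalty = £104,721.38…
Interest: £837,771.00 × ((1 + 0.007)^7 − 1) = £837,771.00 × 0.0500411… = £41,922.9735…
Total = £837,771.00 + £104,721.3750 + £41,922.9735… = £984,415.35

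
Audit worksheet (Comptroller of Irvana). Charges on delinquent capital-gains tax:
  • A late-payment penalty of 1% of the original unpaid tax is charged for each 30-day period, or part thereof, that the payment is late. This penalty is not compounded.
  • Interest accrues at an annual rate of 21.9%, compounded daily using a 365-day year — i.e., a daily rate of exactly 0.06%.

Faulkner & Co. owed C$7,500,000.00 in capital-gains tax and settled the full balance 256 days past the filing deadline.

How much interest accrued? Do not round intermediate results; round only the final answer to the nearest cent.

C$1,244,780.07

Interest: C$7,500,000.00 × ((1 + 0.0006)^256 − 1) = C$7,500,000.00 × 0.16597068… = C$1,244,780.0703…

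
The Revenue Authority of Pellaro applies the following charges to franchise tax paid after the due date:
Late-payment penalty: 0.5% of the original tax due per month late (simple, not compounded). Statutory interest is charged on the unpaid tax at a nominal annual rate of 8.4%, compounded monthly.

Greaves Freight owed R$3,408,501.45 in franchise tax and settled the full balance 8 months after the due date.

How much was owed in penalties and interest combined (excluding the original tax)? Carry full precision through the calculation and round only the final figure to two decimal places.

Late-payment penalty: 8 × 0.5% × R$3,408,501.45 = R$136,340.06…
Interest (8.4%/yr ÷ 12 = 0.7%/month): R$3,408,501.45 × ((1 + 0.007)^8 − 1) = R$195,618.5918…
Penalties + interest = R$136,340.0580 + R$195,618.5918… = R$331,958.65

R$331,958.65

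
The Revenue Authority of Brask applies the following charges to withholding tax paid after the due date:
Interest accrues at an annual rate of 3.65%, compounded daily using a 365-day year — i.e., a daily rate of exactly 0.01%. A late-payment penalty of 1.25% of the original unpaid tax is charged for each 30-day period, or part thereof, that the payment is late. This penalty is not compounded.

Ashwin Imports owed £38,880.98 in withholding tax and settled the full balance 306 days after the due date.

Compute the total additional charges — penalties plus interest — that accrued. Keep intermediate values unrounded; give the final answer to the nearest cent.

Penalty periods: ⌈306/30⌉ = 11; penalty = 11 × 1.25% × £38,880.98 = £5,346.13…
Interest: £38,880.98 × ((1 + 0.0001)^306 − 1) = £38,880.98 × 0.03107141… = £1,208.0871…
Penalties + interest = £5,346.1348… + £1,208.0871… = £6,554.22

£6,554.22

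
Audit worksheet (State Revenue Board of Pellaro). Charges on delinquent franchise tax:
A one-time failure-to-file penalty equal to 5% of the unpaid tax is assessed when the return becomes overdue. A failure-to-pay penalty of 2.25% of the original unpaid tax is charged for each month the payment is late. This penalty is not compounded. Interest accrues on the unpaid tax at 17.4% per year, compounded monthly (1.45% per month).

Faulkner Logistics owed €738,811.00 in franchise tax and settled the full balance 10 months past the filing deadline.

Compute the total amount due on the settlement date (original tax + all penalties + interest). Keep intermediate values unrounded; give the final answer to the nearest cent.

€1,056,378.96

Failure-to-file penalty: 5% × €738,811.00 = €36,940.55
Failure-to-pay penalty: 10 × 2.25% × €738,811.00 = €166,232.48…
Interest: €738,811.00 × ((1 + 0.0145)^10 − 1) = €738,811.00 × 0.1548365… = €114,394.9327…
Total = €738,811.00 + €203,173.0250 + €114,394.9327… = €1,056,378.96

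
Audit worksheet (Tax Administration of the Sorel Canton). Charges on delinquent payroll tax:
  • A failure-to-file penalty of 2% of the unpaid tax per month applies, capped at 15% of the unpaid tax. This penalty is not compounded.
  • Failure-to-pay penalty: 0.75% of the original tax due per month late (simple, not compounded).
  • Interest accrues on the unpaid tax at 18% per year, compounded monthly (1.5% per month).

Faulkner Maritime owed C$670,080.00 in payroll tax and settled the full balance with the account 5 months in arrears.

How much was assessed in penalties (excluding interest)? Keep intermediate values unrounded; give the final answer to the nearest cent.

Failure-to-file: 5 × 2% × C$670,080.00 = C$67,008.00 (under the 15% cap)
Failure-to-pay penalty = 0.75% × C$670,080.00 × 5 mo = C$25,128.00
Total penalty = C$67,008.00 + C$25,128.00 = C$92,136.00

C$92,136.00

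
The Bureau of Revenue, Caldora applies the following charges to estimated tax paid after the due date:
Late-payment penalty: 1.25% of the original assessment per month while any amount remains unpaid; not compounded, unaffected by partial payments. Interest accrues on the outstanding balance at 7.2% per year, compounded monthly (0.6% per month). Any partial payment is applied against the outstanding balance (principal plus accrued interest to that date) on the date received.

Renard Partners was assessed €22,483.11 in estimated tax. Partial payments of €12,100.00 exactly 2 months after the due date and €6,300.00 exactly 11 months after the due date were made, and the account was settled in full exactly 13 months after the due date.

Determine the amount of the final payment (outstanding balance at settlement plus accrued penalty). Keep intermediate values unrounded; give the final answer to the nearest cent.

€8,656.02

Balance at month 2: €22,483.1100 × (1 + 0.006)^2 = €22,753.7167…
After €12,100.00 payment: €22,753.7167… − €12,100.00 = €10,653.7167…
Balance at month 11: €10,653.7167… × (1 + 0.006)^9 = €11,243.0197…
After €6,300.00 payment: €11,243.0197… − €6,300.00 = €4,943.0197…
Balance at month 13: €4,943.0197… × (1 + 0.006)^2 = €5,002.5139…
Penalty: 13 × 1.25% × €22,483.11 = €3,653.51…
Final settlement = outstanding balance + penalty = €5,002.5139… + €3,653.51… = €8,656.02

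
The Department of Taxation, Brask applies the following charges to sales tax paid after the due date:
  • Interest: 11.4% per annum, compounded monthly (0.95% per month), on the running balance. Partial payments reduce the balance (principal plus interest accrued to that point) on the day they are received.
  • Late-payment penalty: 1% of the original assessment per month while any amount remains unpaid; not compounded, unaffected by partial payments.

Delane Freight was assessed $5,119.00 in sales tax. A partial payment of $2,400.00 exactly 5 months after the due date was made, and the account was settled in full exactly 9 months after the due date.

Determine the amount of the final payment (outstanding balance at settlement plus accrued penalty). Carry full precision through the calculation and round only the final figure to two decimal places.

Balance at month 5: $5,119.0000 × (1 + 0.0095)^5 = $5,366.8165…
After $2,400.00 payment: $5,366.8165… − $2,400.00 = $2,966.8165…
Balance at month 9: $2,966.8165… × (1 + 0.0095)^4 = $3,081.1723…
Penalty: 9 × 1% × $5,119.00 = $460.71
Final settlement = outstanding balance + penalty = $3,081.1723… + $460.71 = $3,541.88

$3,541.88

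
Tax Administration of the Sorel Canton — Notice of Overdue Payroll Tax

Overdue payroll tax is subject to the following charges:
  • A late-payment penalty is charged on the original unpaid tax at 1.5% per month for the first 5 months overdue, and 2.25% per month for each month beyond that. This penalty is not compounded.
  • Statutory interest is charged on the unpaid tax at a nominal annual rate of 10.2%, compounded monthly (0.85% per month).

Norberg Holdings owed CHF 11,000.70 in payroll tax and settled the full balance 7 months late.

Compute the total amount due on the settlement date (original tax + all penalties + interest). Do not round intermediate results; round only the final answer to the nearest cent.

CHF 12,992.25

Penalty, months 1–5: 5 × 1.5% × CHF 11,000.70 = CHF 825.05…
Penalty, months 6–7: 2 × 2.25% × CHF 11,000.70 = CHF 495.03…
Interest: CHF 11,000.70 × ((1 + 0.0085)^7 − 1) = CHF 11,000.70 × 0.0610389… = CHF 671.4709…
Total = CHF 11,000.70 + CHF 1,320.0840 + CHF 671.4709… = CHF 12,992.25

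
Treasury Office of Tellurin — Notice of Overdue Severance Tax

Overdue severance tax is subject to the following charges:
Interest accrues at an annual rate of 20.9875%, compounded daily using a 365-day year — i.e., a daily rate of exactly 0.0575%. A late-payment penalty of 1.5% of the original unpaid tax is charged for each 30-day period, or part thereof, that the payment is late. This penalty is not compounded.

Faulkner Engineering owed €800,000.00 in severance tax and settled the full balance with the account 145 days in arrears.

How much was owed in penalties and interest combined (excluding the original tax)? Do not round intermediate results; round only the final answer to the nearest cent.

Penalty periods: ⌈145/30⌉ = 5; penalty = 5 × 1.5% × €800,000.00 = €60,000.00
Interest: €800,000.00 × ((1 + 0.000575)^145 − 1) = €800,000.00 × 0.08692329… = €69,538.6351…
Penalties + interest = €60,000.0000 + €69,538.6351… = €129,538.64

€129,538.64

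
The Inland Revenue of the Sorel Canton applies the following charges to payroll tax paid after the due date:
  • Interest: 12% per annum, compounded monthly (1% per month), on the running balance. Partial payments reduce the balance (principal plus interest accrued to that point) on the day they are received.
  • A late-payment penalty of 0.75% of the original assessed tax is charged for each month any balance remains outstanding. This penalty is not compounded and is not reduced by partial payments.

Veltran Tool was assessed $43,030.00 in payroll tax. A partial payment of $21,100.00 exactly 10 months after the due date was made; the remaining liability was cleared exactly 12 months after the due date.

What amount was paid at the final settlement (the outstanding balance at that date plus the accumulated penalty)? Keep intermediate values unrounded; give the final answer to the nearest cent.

$30,835.87

Balance at month 10: $43,030.0000 × (1 + 0.01)^10 = $47,531.8901…
After $21,100.00 payment: $47,531.8901… − $21,100.00 = $26,431.8901…
Balance at month 12: $26,431.8901… × (1 + 0.01)^2 = $26,963.1710…
Penalty: 12 × 0.75% × $43,030.00 = $3,872.70
Final settlement = outstanding balance + penalty = $26,963.1710… + $3,872.70 = $30,835.87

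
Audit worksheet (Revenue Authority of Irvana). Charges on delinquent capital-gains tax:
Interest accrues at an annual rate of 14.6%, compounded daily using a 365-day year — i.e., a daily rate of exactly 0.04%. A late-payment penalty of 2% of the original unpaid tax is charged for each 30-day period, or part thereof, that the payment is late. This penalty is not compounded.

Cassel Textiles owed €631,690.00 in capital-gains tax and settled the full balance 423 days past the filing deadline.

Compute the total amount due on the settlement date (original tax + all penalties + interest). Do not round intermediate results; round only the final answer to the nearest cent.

Penalty periods: ⌈423/30⌉ = 15; penalty = 15 × 2% × €631,690.00 = €189,507.00
Interest: €631,690.00 × ((1 + 0.0004)^423 − 1) = €631,690.00 × 0.18431692… = €116,431.1548…
Total = €631,690.00 + €189,507.0000 + €116,431.1548… = €937,628.15

€937,628.15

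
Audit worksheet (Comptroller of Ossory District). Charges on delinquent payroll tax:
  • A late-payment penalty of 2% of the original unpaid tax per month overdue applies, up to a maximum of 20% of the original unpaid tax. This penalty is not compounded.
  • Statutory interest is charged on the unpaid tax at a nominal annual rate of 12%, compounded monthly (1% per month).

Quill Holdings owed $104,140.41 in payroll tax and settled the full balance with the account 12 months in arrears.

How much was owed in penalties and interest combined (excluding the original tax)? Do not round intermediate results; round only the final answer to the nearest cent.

$34,035.69

Penalty (uncapped): 12 × 2% × $104,140.41 = $24,993.70…; cap = 20% × $104,140.41 = $20,828.08… → penalty = $20,828.08…
Interest: $104,140.41 × ((1 + 0.01)^12 − 1) = $104,140.41 × 0.1268250… = $13,207.6106…
Penalties + interest = $20,828.0820 + $13,207.6106… = $34,035.69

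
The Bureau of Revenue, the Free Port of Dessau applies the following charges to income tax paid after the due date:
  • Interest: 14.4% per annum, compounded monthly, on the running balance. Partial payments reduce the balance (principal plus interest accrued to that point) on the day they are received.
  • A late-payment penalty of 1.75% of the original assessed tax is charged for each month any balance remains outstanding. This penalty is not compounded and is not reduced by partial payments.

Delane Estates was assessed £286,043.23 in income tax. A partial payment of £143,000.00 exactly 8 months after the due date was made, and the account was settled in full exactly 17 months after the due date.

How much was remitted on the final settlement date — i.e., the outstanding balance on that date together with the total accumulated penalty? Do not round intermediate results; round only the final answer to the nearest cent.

£276,240.01

Monthly rate = 14.4% ÷ 12 = 1.2%
Balance at month 8: £286,043.2300 × (1 + 0.012)^8 = £314,684.8054…
After £143,000.00 payment: £314,684.8054… − £143,000.00 = £171,684.8054…
Balance at month 17: £171,684.8054… × (1 + 0.012)^9 = £191,142.1528…
Penalty: 17 × 1.75% × £286,043.23 = £85,097.86…
Final settlement = outstanding balance + penalty = £191,142.1528… + £85,097.86… = £276,240.01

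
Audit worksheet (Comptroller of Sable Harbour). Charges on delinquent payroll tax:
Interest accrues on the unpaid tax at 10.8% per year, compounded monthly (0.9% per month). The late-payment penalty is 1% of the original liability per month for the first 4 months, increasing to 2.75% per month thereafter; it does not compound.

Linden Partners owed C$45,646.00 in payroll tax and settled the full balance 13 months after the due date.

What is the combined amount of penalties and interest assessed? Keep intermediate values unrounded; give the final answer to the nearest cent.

C$18,761.93

Penalty, months 1–4: 4 × 1% × C$45,646.00 = C$1,825.84
Penalty, months 5–13: 9 × 2.75% × C$45,646.00 = C$11,297.39…
Interest: C$45,646.00 × ((1 + 0.009)^13 − 1) = C$45,646.00 × 0.1235313… = C$5,638.7080…
Penalties + interest = C$13,123.2250 + C$5,638.7080… = C$18,761.93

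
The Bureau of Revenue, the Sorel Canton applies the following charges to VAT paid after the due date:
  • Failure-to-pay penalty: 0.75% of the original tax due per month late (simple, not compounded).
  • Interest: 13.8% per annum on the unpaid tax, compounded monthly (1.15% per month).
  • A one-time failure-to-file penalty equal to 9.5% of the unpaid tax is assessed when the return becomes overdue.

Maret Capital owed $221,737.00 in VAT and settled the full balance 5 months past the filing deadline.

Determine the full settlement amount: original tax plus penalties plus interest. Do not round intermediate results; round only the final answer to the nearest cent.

Failure-to-file penalty: 9.5% × $221,737.00 = $21,065.02…
Failure-to-pay penalty = 0.75% × $221,737.00 × 5 mo = $8,315.14…
Interest: $221,737.00 × ((1 + 0.0115)^5 − 1) = $221,737.00 × 0.0588378… = $13,046.5165…
Total = $221,737.00 + $29,380.1525 + $13,046.5165… = $264,163.67

$264,163.67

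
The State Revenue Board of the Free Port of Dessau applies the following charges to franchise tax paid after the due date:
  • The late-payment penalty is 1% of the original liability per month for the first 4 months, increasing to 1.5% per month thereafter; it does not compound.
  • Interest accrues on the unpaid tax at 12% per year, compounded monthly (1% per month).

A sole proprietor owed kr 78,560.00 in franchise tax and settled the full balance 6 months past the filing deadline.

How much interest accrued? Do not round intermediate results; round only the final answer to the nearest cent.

Interest: kr 78,560.00 × ((1 + 0.01)^6 − 1) = kr 78,560.00 × 0.0615202… = kr 4,833.0230…

kr 4,833.02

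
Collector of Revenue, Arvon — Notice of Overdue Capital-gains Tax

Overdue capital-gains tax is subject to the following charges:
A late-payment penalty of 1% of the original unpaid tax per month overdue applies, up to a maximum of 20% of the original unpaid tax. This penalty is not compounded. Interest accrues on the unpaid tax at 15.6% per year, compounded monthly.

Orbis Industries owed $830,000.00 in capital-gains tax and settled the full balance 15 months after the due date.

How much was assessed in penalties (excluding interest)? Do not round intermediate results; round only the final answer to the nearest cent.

$124,500.00

Penalty: 15 × 1% × $830,000.00 = $124,500.00 (below the 20% cap of $166,000.00)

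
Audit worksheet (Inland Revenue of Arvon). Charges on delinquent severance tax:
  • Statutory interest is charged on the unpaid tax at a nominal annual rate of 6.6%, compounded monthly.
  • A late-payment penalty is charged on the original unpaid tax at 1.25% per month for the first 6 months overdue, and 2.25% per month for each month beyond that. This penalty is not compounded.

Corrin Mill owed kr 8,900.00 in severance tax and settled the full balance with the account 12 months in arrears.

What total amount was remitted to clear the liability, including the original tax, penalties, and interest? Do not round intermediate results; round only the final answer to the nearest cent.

kr 11,374.50

Penalty, months 1–6: 6 × 1.25% × kr 8,900.00 = kr 667.50
Penalty, months 7–12: 6 × 2.25% × kr 8,900.00 = kr 1,201.50
Interest (6.6%/yr ÷ 12 = 0.55%/month): kr 8,900.00 × ((1 + 0.0055)^12 − 1) = kr 605.4987…
Total = kr 8,900.00 + kr 1,869.0000 + kr 605.4987… = kr 11,374.50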